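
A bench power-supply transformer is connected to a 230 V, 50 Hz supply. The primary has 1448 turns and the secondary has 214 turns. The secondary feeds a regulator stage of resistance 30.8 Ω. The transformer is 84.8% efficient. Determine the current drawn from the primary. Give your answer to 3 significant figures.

I_p ≈ 0.192 A

V_s = 230 × 214/1448 = 33.992 V.
I_s = V_s/R = 33.992/30.8 = 1.1036 A.
P_out = V_s I_s = 33.992 × 1.1036 = 37.514 W.
P_in = P_out/η = 37.514/0.848 = 44.238 W.
I_p = P_in/V_p = 44.238/230 = 0.192 A.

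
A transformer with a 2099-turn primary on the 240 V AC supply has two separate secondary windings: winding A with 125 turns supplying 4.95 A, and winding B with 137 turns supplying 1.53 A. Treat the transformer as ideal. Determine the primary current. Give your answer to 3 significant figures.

I_p ≈ 0.395 A

V_A = 240 × 125/2099 = 14.293 V; V_B = 240 × 137/2099 = 15.665 V.
P_out = V_A I_A + V_B I_B = 14.293×4.95 + 15.665×1.53 = 70.748 + 23.967 = 94.715 W.
Ideal ⇒ P_in = P_out, so I_p = P_out/V_p = 94.715/240 = 0.395 A.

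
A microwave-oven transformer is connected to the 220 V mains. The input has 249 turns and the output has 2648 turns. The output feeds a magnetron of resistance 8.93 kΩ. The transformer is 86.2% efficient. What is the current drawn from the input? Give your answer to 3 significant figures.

V_out = 220 × 2648/249 = 2339.6 V.
I_out = V_out/R = 2339.6/8930 = 0.26199 A.
P_out = V_out I_out = 2339.6 × 0.26199 = 612.96 W.
P_in = P_out/η = 612.96/0.862 = 711.09 W.
I_in = P_in/V_in = 711.09/220 = 3.23 A.

I_in ≈ 3.23 A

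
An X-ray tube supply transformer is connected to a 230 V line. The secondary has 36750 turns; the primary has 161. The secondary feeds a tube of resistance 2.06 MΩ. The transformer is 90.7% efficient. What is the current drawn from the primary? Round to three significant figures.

V_s = 230 × 36750/161 = 52500 V.
I_s = V_s/R = 52500/(2.06×10^6) = 0.025485 A.
P_out = V_s I_s = 52500 × 0.025485 = 1338.0 W.
P_in = P_out/η = 1338.0/0.907 = 1475.2 W.
I_p = P_in/V_p = 1475.2/230 = 6.41 A.

I_p ≈ 6.41 A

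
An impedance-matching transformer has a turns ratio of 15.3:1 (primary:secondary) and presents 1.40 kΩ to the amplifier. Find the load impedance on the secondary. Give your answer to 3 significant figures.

Z_s ≈ 5.98 Ω

Z_s = Z_p/(N_p/N_s)² = 1400/15.3² = 5.98 Ω.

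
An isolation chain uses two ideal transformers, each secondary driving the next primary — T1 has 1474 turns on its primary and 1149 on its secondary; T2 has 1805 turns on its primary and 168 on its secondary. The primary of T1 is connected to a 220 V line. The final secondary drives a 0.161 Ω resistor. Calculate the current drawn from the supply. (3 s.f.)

After T1: V = 220.00 × 1149/1474 = 171.49 V.
After T2: V = 171.49 × 168/1805 = 15.962 V.
I_load = 15.962/0.161 = 99.141 A, so P_out = 15.962 × 99.141 = 1582.4 W.
All ideal ⇒ P_in = P_out, so I_supply = 1582.4/220 = 7.19 A.

I_supply ≈ 7.19 A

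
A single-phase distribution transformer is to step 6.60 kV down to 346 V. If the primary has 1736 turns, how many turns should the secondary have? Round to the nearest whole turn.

N_s = 91 turns

N_s/N_p = V_s/V_p, so N_s = 1736 × 346/6600 = 91.0 ≈ 91 turns.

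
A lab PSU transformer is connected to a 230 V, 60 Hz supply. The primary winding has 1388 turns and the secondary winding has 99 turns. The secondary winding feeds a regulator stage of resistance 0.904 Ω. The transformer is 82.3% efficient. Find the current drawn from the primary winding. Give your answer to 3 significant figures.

I_p ≈ 1.57 A

V_s = 230 × 99/1388 = 16.405 V.
I_s = V_s/R = 16.405/0.904 = 18.147 A.
P_out = V_s I_s = 16.405 × 18.147 = 297.70 W.
P_in = P_out/η = 297.70/0.823 = 361.73 W.
I_p = P_in/V_p = 361.73/230 = 1.57 A.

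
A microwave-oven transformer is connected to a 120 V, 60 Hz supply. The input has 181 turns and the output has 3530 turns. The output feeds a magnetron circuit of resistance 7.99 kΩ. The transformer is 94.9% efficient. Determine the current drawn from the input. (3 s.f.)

V_out = 120 × 3530/181 = 2340.3 V.
I_out = V_out/R = 2340.3/7990 = 0.29291 A.
P_out = V_out I_out = 2340.3 × 0.29291 = 685.50 W.
P_in = P_out/η = 685.50/0.949 = 722.34 W.
I_in = P_in/V_in = 722.34/120 = 6.02 A.

I_in ≈ 6.02 A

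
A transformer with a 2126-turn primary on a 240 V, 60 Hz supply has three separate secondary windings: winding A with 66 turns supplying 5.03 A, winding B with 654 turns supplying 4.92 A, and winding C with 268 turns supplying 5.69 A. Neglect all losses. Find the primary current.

I_p ≈ 2.39 A

V_A = 240 × 66/2126 = 7.4506 V; V_B = 240 × 654/2126 = 73.829 V; V_C = 240 × 268/2126 = 30.254 V.
P_out = V_A I_A + V_B I_B + V_C I_C = 7.4506×5.03 + 73.829×4.92 + 30.254×5.69 = 37.477 + 363.24 + 172.15 = 572.86 W.
Ideal ⇒ P_in = P_out, so I_p = P_out/V_p = 572.86/240 = 2.39 A.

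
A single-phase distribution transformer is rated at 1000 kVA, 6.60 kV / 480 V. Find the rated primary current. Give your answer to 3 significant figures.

I_p ≈ 152 A

I_p = S/V_p = 1000000/6600 = 152 A.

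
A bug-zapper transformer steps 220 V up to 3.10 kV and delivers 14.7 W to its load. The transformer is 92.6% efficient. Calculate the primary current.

P_in = P_out/η = 14.7/0.926 = 15.875 W.
I_p = P_in/V_p = 15.875/220 = 0.0722 A.

I_p ≈ 0.0722 A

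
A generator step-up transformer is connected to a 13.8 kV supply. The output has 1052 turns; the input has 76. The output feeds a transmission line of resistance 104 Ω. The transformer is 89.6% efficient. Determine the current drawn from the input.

I_in ≈ 28400 A

V_out = 13800 × 1052/76 = 191020 V.
I_out = V_out/R = 191020/104 = 1836.7 A.
P_out = V_out I_out = 191020 × 1836.7 = 3.5086×10^8 W.
P_in = P_out/η = 3.5086×10^8/0.896 = 3.9158×10^8 W.
I_in = P_in/V_in = 3.9158×10^8/13800 = 28400 A.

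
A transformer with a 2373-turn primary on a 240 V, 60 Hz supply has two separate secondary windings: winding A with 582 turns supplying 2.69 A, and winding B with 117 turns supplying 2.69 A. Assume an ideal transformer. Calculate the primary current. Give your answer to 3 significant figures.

I_p ≈ 0.792 A

V_A = 240 × 582/2373 = 58.862 V; V_B = 240 × 117/2373 = 11.833 V.
P_out = V_A I_A + V_B I_B = 58.862×2.69 + 11.833×2.69 = 158.34 + 31.831 = 190.17 W.
Ideal ⇒ P_in = P_out, so I_p = P_out/V_p = 190.17/240 = 0.792 A.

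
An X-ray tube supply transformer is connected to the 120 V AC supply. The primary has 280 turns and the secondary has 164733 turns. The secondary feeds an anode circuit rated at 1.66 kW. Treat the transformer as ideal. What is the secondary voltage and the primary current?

V_s ≈ 70600 V, I_p ≈ 13.8 A

V_s = V_p × N_s/N_p = 120 × 164733/280 = 70600 V.
I_s = P/V_s = 1660/70600 = 0.023513 A.
I_p = I_s × N_s/N_p = 0.023513 × 164733/280 = 13.8 A.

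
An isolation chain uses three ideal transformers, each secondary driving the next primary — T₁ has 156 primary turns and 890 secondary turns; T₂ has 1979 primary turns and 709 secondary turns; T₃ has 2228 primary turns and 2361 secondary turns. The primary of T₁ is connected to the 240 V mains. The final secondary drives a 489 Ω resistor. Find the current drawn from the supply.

I_supply ≈ 2.30 A

Secondary of T₁: V = 240.00 × 890/156 = 1369.2 V.
Secondary of T₂: V = 1369.2 × 709/1979 = 490.54 V.
Secondary of T₃: V = 490.54 × 2361/2228 = 519.83 V.
I_load = 519.83/489 = 1.0630 A, so P_out = 519.83 × 1.0630 = 552.59 W.
All ideal ⇒ P_in = P_out, so I_supply = 552.59/240 = 2.30 A.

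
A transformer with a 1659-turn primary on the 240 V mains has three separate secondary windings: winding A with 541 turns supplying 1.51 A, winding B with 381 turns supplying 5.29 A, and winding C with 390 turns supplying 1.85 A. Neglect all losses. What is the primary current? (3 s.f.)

V_A = 240 × 541/1659 = 78.264 V; V_B = 240 × 381/1659 = 55.118 V; V_C = 240 × 390/1659 = 56.420 V.
P_out = V_A I_A + V_B I_B + V_C I_C = 78.264×1.51 + 55.118×5.29 + 56.420×1.85 = 118.18 + 291.57 + 104.38 = 514.13 W.
Ideal ⇒ P_in = P_out, so I_p = P_out/V_p = 514.13/240 = 2.14 A.

I_p ≈ 2.14 A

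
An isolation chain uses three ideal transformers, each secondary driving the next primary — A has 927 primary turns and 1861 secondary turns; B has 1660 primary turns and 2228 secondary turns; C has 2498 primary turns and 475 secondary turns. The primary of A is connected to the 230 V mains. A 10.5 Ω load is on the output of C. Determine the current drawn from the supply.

Secondary of A: V = 230.00 × 1861/927 = 461.74 V.
Secondary of B: V = 461.74 × 2228/1660 = 619.73 V.
Secondary of C: V = 619.73 × 475/2498 = 117.84 V.
I_load = 117.84/10.5 = 11.223 A, so P_out = 117.84 × 11.223 = 1322.6 W.
All ideal ⇒ P_in = P_out, so I_supply = 1322.6/230 = 5.75 A.

I_supply ≈ 5.75 A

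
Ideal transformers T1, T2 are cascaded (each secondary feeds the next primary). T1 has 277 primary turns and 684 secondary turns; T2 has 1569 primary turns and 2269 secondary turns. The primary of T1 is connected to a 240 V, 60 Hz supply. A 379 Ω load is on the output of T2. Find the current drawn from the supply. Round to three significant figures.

After T1: V = 240.00 × 684/277 = 592.64 V.
After T2: V = 592.64 × 2269/1569 = 857.04 V.
I_load = 857.04/379 = 2.2613 A, so P_out = 857.04 × 2.2613 = 1938.0 W.
All ideal ⇒ P_in = P_out, so I_supply = 1938.0/240 = 8.08 A.

I_supply ≈ 8.08 A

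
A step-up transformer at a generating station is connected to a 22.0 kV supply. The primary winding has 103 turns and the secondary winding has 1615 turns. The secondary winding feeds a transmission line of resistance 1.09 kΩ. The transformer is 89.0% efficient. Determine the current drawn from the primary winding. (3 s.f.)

I_p ≈ 5580 A

V_s = 22000 × 1615/103 = 344950 V.
I_s = V_s/R = 344950/1090 = 316.47 A.
P_out = V_s I_s = 344950 × 316.47 = 1.0917×10^8 W.
P_in = P_out/η = 1.0917×10^8/0.890 = 1.2266×10^8 W.
I_p = P_in/V_p = 1.2266×10^8/22000 = 5580 A.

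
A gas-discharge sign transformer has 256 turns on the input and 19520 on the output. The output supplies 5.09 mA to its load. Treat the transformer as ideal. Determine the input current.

I_in ≈ 0.388 A

For an ideal transformer I_in/I_out = N_out/N_in, so I_in = 0.00509 × 19520/256 = 0.388 A.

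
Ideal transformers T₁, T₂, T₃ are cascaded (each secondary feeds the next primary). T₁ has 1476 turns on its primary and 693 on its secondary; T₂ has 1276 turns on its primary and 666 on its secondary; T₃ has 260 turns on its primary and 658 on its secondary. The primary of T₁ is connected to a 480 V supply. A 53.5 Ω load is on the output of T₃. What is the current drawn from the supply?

Secondary of T₁: V = 480.00 × 693/1476 = 225.37 V.
Secondary of T₂: V = 225.37 × 666/1276 = 117.63 V.
Secondary of T₃: V = 117.63 × 658/260 = 297.69 V.
I_load = 297.69/53.5 = 5.5643 A, so P_out = 297.69 × 5.5643 = 1656.4 W.
All ideal ⇒ P_in = P_out, so I_supply = 1656.4/480 = 3.45 A.

I_supply ≈ 3.45 A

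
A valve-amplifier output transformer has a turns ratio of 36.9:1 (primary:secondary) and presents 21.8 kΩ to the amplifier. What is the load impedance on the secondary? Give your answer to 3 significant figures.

Z_s ≈ 16.0 Ω

Z_s = Z_p/(N_p/N_s)² = 21800/36.9² = 16.0 Ω.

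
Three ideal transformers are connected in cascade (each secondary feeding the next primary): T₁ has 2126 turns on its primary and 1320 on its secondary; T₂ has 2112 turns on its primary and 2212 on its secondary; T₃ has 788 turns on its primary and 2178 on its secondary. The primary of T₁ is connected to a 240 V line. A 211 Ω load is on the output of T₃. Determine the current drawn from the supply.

Secondary of T₁: V = 240.00 × 1320/2126 = 149.01 V.
Secondary of T₂: V = 149.01 × 2212/2112 = 156.07 V.
Secondary of T₃: V = 156.07 × 2178/788 = 431.36 V.
I_load = 431.36/211 = 2.0444 A, so P_out = 431.36 × 2.0444 = 881.88 W.
All ideal ⇒ P_in = P_out, so I_supply = 881.88/240 = 3.67 A.

I_supply ≈ 3.67 A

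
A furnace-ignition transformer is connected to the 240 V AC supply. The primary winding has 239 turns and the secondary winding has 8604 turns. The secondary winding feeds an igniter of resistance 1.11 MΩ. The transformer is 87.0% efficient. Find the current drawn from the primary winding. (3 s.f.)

I_p ≈ 0.322 A

V_s = 240 × 8604/239 = 8640.0 V.
I_s = V_s/R = 8640.0/(1.11×10^6) = 0.0077838 A.
P_out = V_s I_s = 8640.0 × 0.0077838 = 67.252 W.
P_in = P_out/η = 67.252/0.870 = 77.301 W.
I_p = P_in/V_p = 77.301/240 = 0.322 A.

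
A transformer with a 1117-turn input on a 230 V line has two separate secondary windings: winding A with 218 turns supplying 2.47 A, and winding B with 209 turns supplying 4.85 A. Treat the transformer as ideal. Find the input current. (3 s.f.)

I_in ≈ 1.39 A

V_A = 230 × 218/1117 = 44.888 V; V_B = 230 × 209/1117 = 43.035 V.
P_out = V_A I_A + V_B I_B = 44.888×2.47 + 43.035×4.85 = 110.87 + 208.72 = 319.59 W.
Ideal ⇒ P_in = P_out, so I_in = P_out/V_in = 319.59/230 = 1.39 A.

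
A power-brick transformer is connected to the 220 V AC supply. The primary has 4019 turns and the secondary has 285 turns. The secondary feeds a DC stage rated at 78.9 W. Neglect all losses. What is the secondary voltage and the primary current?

V_s ≈ 15.6 V, I_p ≈ 0.359 A

V_s = V_p × N_s/N_p = 220 × 285/4019 = 15.601 V.
I_s = P/V_s = 78.9/15.601 = 5.0574 A.
I_p = I_s × N_s/N_p = 5.0574 × 285/4019 = 0.359 A.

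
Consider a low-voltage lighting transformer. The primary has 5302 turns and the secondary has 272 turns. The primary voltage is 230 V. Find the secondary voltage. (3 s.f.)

V_s/V_p = N_s/N_p, so V_s = 230 × 272/5302 = 11.8 V.

V_s ≈ 11.8 V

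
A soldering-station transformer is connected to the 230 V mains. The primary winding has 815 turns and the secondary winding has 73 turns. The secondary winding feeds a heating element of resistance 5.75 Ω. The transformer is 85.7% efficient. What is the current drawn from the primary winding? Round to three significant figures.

I_p ≈ 0.374 A

V_s = 230 × 73/815 = 20.601 V.
I_s = V_s/R = 20.601/5.75 = 3.5828 A.
P_out = V_s I_s = 20.601 × 3.5828 = 73.811 W.
P_in = P_out/η = 73.811/0.857 = 86.127 W.
I_p = P_in/V_p = 86.127/230 = 0.374 A.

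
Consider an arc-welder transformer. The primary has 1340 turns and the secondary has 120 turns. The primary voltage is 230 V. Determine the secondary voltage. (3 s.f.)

V_s ≈ 20.6 V

V_s/V_p = N_s/N_p, so V_s = 230 × 120/1340 = 20.6 V.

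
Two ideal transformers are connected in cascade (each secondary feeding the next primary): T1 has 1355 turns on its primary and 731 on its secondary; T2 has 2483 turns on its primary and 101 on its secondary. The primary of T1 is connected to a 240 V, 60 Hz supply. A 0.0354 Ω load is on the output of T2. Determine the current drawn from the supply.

Secondary of T1: V = 240.00 × 731/1355 = 129.48 V.
Secondary of T2: V = 129.48 × 101/2483 = 5.2666 V.
I_load = 5.2666/0.0354 = 148.78 A, so P_out = 5.2666 × 148.78 = 783.55 W.
All ideal ⇒ P_in = P_out, so I_supply = 783.55/240 = 3.26 A.

I_supply ≈ 3.26 A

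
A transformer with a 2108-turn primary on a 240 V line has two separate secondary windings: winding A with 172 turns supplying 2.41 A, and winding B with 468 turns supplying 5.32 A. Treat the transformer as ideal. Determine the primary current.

I_p ≈ 1.38 A

V_A = 240 × 172/2108 = 19.583 V; V_B = 240 × 468/2108 = 53.283 V.
P_out = V_A I_A + V_B I_B = 19.583×2.41 + 53.283×5.32 = 47.194 + 283.46 = 330.66 W.
Ideal ⇒ P_in = P_out, so I_p = P_out/V_p = 330.66/240 = 1.38 A.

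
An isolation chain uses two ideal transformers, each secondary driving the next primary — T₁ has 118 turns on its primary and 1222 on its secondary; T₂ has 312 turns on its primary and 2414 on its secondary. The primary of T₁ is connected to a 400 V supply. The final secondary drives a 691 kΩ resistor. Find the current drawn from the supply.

Secondary of T₁: V = 400.00 × 1222/118 = 4142.4 V.
Secondary of T₂: V = 4142.4 × 2414/312 = 32050 V.
I_load = 32050/691000 = 0.046382 A, so P_out = 32050 × 0.046382 = 1486.6 W.
All ideal ⇒ P_in = P_out, so I_supply = 1486.6/400 = 3.72 A.

I_supply ≈ 3.72 A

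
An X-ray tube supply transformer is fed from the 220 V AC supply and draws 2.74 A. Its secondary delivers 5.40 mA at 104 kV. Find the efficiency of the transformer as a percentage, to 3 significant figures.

P_in = 220 × 2.74 = 602.800 W.
P_out = 104000 × 0.00540 = 561.600 W.
η = P_out/P_in = 561.600/602.800 = 0.932.

η ≈ 93.2%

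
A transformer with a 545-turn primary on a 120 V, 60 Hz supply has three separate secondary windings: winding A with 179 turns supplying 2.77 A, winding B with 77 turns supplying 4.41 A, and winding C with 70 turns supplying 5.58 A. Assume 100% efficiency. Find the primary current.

I_p ≈ 2.25 A

V_A = 120 × 179/545 = 39.413 V; V_B = 120 × 77/545 = 16.954 V; V_C = 120 × 70/545 = 15.413 V.
P_out = V_A I_A + V_B I_B + V_C I_C = 39.413×2.77 + 16.954×4.41 + 15.413×5.58 = 109.17 + 74.768 + 86.004 = 269.94 W.
Ideal ⇒ P_in = P_out, so I_p = P_out/V_p = 269.94/120 = 2.25 A.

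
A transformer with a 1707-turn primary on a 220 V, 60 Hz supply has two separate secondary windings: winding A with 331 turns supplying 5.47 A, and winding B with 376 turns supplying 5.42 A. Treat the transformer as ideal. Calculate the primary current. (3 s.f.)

V_A = 220 × 331/1707 = 42.660 V; V_B = 220 × 376/1707 = 48.459 V.
P_out = V_A I_A + V_B I_B = 42.660×5.47 + 48.459×5.42 = 233.35 + 262.65 = 496.00 W.
Ideal ⇒ P_in = P_out, so I_p = P_out/V_p = 496.00/220 = 2.25 A.

I_p ≈ 2.25 A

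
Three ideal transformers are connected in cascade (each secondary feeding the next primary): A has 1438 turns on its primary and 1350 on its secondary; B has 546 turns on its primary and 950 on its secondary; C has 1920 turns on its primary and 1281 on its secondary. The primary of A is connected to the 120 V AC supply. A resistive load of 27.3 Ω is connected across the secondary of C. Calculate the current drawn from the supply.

I_supply ≈ 5.22 A

After A: V = 120.00 × 1350/1438 = 112.66 V.
After B: V = 112.66 × 950/546 = 196.01 V.
After C: V = 196.01 × 1281/1920 = 130.78 V.
I_load = 130.78/27.3 = 4.7904 A, so P_out = 130.78 × 4.7904 = 626.48 W.
All ideal ⇒ P_in = P_out, so I_supply = 626.48/120 = 5.22 A.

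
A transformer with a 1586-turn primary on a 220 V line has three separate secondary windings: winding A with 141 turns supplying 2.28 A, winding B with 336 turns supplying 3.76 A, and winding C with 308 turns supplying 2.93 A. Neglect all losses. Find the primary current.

I_p ≈ 1.57 A

V_A = 220 × 141/1586 = 19.559 V; V_B = 220 × 336/1586 = 46.608 V; V_C = 220 × 308/1586 = 42.724 V.
P_out = V_A I_A + V_B I_B + V_C I_C = 19.559×2.28 + 46.608×3.76 + 42.724×2.93 = 44.594 + 175.25 + 125.18 = 345.02 W.
Ideal ⇒ P_in = P_out, so I_p = P_out/V_p = 345.02/220 = 1.57 A.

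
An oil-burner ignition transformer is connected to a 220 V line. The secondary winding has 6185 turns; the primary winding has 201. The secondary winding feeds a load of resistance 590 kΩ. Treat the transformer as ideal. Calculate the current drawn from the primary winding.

V_s = V_p × N_s/N_p = 220 × 6185/201 = 6769.7 V.
I_s = V_s/R = 6769.7/590000 = 0.011474 A.
For an ideal transformer I_p N_p = I_s N_s, so I_p = 0.011474 × 6185/201 = 0.353 A.

I_p ≈ 0.353 A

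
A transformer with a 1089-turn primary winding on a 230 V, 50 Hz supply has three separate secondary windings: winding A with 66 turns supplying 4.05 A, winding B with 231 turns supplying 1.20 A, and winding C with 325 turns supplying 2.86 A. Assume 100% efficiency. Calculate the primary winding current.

V_A = 230 × 66/1089 = 13.939 V; V_B = 230 × 231/1089 = 48.788 V; V_C = 230 × 325/1089 = 68.641 V.
P_out = V_A I_A + V_B I_B + V_C I_C = 13.939×4.05 + 48.788×1.20 + 68.641×2.86 = 56.455 + 58.545 + 196.31 = 311.31 W.
Ideal ⇒ P_in = P_out, so I_p = P_out/V_p = 311.31/230 = 1.35 A.

I_p ≈ 1.35 A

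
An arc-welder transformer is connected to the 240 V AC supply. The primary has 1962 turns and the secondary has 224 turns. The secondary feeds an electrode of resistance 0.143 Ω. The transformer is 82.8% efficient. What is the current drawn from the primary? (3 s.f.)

V_s = 240 × 224/1962 = 27.401 V.
I_s = V_s/R = 27.401/0.143 = 191.61 A.
P_out = V_s I_s = 27.401 × 191.61 = 5250.3 W.
P_in = P_out/η = 5250.3/0.828 = 6340.9 W.
I_p = P_in/V_p = 6340.9/240 = 26.4 A.

I_p ≈ 26.4 A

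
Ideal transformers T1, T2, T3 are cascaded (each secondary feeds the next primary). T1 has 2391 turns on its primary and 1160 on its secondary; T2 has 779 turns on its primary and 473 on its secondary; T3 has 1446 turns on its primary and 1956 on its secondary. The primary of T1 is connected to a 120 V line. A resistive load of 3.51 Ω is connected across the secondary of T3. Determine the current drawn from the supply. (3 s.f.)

I_supply ≈ 5.43 A

Secondary of T1: V = 120.00 × 1160/2391 = 58.218 V.
Secondary of T2: V = 58.218 × 473/779 = 35.350 V.
Secondary of T3: V = 35.350 × 1956/1446 = 47.817 V.
I_load = 47.817/3.51 = 13.623 A, so P_out = 47.817 × 13.623 = 651.42 W.
All ideal ⇒ P_in = P_out, so I_supply = 651.42/120 = 5.43 A.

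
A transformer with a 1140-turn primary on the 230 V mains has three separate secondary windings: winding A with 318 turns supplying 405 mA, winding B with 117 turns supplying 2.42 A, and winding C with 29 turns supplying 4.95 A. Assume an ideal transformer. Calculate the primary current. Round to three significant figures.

I_p ≈ 0.487 A

V_A = 230 × 318/1140 = 64.158 V; V_B = 230 × 117/1140 = 23.605 V; V_C = 230 × 29/1140 = 5.8509 V.
P_out = V_A I_A + V_B I_B + V_C I_C = 64.158×0.405 + 23.605×2.42 + 5.8509×4.95 = 25.984 + 57.125 + 28.962 = 112.07 W.
Ideal ⇒ P_in = P_out, so I_p = P_out/V_p = 112.07/230 = 0.487 A.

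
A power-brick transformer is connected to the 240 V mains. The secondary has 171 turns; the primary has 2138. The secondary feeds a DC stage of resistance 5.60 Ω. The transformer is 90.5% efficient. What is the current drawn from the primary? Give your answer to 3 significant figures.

I_p ≈ 0.303 A

V_s = 240 × 171/2138 = 19.196 V.
I_s = V_s/R = 19.196/5.60 = 3.4278 A.
P_out = V_s I_s = 19.196 × 3.4278 = 65.798 W.
P_in = P_out/η = 65.798/0.905 = 72.705 W.
I_p = P_in/V_p = 72.705/240 = 0.303 A.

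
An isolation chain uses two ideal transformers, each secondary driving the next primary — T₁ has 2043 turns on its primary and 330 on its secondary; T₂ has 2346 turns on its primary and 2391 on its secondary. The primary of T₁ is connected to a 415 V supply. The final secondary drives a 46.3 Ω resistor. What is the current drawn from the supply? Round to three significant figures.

I_supply ≈ 0.243 A

After T₁: V = 415.00 × 330/2043 = 67.034 V.
After T₂: V = 67.034 × 2391/2346 = 68.320 V.
I_load = 68.320/46.3 = 1.4756 A, so P_out = 68.320 × 1.4756 = 100.81 W.
All ideal ⇒ P_in = P_out, so I_supply = 100.81/415 = 0.243 A.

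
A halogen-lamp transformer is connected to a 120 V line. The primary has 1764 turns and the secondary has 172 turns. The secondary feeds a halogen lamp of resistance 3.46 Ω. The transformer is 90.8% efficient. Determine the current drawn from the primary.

I_p ≈ 0.363 A

V_s = 120 × 172/1764 = 11.701 V.
I_s = V_s/R = 11.701/3.46 = 3.3817 A.
P_out = V_s I_s = 11.701 × 3.3817 = 39.568 W.
P_in = P_out/η = 39.568/0.908 = 43.577 W.
I_p = P_in/V_p = 43.577/120 = 0.363 A.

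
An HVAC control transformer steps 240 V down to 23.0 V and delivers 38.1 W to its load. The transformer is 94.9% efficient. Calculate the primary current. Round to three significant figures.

I_p ≈ 0.167 A

P_in = P_out/η = 38.1/0.949 = 40.148 W.
I_p = P_in/V_p = 40.148/240 = 0.167 A.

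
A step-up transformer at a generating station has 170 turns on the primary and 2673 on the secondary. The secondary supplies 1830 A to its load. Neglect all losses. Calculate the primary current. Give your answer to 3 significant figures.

I_p ≈ 28800 A

For an ideal transformer I_p/I_s = N_s/N_p, so I_p = 1830 × 2673/170 = 28800 A.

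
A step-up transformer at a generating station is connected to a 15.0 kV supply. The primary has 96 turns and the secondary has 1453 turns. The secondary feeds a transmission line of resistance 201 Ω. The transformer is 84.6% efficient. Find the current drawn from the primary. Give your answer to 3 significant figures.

V_s = 15000 × 1453/96 = 227030 V.
I_s = V_s/R = 227030/201 = 1129.5 A.
P_out = V_s I_s = 227030 × 1129.5 = 2.5643×10^8 W.
P_in = P_out/η = 2.5643×10^8/0.846 = 3.0311×10^8 W.
I_p = P_in/V_p = 3.0311×10^8/15000 = 20200 A.

I_p ≈ 20200 A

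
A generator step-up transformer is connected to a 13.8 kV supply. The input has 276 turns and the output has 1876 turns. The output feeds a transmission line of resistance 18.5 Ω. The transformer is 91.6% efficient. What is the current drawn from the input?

V_out = 13800 × 1876/276 = 93800 V.
I_out = V_out/R = 93800/18.5 = 5070.3 A.
P_out = V_out I_out = 93800 × 5070.3 = 4.7559×10^8 W.
P_in = P_out/η = 4.7559×10^8/0.916 = 5.1920×10^8 W.
I_in = P_in/V_in = 5.1920×10^8/13800 = 37600 A.

I_in ≈ 37600 A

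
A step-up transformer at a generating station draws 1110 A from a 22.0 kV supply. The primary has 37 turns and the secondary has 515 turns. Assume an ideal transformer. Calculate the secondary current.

I_s ≈ 79.7 A

I_s/I_p = N_p/N_s, so I_s = 1110 × 37/515 = 79.7 A.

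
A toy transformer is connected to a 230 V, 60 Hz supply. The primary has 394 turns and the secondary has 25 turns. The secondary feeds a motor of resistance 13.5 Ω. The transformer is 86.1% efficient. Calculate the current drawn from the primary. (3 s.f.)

V_s = 230 × 25/394 = 14.594 V.
I_s = V_s/R = 14.594/13.5 = 1.0810 A.
P_out = V_s I_s = 14.594 × 1.0810 = 15.776 W.
P_in = P_out/η = 15.776/0.861 = 18.323 W.
I_p = P_in/V_p = 18.323/230 = 0.0797 A.

I_p ≈ 0.0797 A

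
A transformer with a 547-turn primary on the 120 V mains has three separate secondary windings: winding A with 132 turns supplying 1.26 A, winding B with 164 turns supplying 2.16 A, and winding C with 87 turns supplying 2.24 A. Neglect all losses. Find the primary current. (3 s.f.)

V_A = 120 × 132/547 = 28.958 V; V_B = 120 × 164/547 = 35.978 V; V_C = 120 × 87/547 = 19.086 V.
P_out = V_A I_A + V_B I_B + V_C I_C = 28.958×1.26 + 35.978×2.16 + 19.086×2.24 = 36.487 + 77.713 + 42.752 = 156.95 W.
Ideal ⇒ P_in = P_out, so I_p = P_out/V_p = 156.95/120 = 1.31 A.

I_p ≈ 1.31 A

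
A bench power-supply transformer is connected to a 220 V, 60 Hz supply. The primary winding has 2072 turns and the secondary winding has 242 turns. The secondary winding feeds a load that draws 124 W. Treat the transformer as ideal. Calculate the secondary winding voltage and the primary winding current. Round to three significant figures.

V_s ≈ 25.7 V, I_p ≈ 0.564 A

V_s = V_p × N_s/N_p = 220 × 242/2072 = 25.695 V.
I_s = P/V_s = 124/25.695 = 4.8258 A.
I_p = I_s × N_s/N_p = 4.8258 × 242/2072 = 0.564 A.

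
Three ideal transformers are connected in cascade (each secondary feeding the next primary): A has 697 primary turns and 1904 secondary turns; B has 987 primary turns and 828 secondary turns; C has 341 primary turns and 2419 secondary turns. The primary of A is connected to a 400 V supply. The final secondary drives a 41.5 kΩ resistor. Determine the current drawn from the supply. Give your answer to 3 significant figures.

I_supply ≈ 2.55 A

Secondary of A: V = 400.00 × 1904/697 = 1092.7 V.
Secondary of B: V = 1092.7 × 828/987 = 916.66 V.
Secondary of C: V = 916.66 × 2419/341 = 6502.6 V.
I_load = 6502.6/41500 = 0.15669 A, so P_out = 6502.6 × 0.15669 = 1018.9 W.
All ideal ⇒ P_in = P_out, so I_supply = 1018.9/400 = 2.55 A.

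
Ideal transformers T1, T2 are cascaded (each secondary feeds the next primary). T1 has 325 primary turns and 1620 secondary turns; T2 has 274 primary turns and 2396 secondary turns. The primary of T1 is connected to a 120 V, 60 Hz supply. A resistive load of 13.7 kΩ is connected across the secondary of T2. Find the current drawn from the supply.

Secondary of T1: V = 120.00 × 1620/325 = 598.15 V.
Secondary of T2: V = 598.15 × 2396/274 = 5230.6 V.
I_load = 5230.6/13700 = 0.38179 A, so P_out = 5230.6 × 0.38179 = 1997.0 W.
All ideal ⇒ P_in = P_out, so I_supply = 1997.0/120 = 16.6 A.

I_supply ≈ 16.6 A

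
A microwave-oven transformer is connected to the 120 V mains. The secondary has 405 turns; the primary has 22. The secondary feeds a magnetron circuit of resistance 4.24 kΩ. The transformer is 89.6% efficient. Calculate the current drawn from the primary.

V_s = 120 × 405/22 = 2209.1 V.
I_s = V_s/R = 2209.1/4240 = 0.52101 A.
P_out = V_s I_s = 2209.1 × 0.52101 = 1151.0 W.
P_in = P_out/η = 1151.0/0.896 = 1284.6 W.
I_p = P_in/V_p = 1284.6/120 = 10.7 A.

I_p ≈ 10.7 A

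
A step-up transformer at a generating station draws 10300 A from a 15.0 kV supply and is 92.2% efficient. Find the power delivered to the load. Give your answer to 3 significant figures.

P_out ≈ 1.42×10^8 W

P_in = V_p I_p = 15000 × 10300 = 1.5450×10^8 W.
P_out = η P_in = 0.922 × 1.5450×10^8 = 1.42×10^8 W.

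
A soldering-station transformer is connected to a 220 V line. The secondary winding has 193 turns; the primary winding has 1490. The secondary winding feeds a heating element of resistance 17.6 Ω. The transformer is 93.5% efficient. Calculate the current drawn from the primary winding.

I_p ≈ 0.224 A

V_s = 220 × 193/1490 = 28.497 V.
I_s = V_s/R = 28.497/17.6 = 1.6191 A.
P_out = V_s I_s = 28.497 × 1.6191 = 46.140 W.
P_in = P_out/η = 46.140/0.935 = 49.347 W.
I_p = P_in/V_p = 49.347/220 = 0.224 A.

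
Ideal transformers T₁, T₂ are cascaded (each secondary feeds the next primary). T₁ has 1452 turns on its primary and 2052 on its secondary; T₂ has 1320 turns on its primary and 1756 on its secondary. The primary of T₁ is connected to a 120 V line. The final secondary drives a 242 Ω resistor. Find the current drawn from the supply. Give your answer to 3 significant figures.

I_supply ≈ 1.75 A

After T₁: V = 120.00 × 2052/1452 = 169.59 V.
After T₂: V = 169.59 × 1756/1320 = 225.60 V.
I_load = 225.60/242 = 0.93224 A, so P_out = 225.60 × 0.93224 = 210.31 W.
All ideal ⇒ P_in = P_out, so I_supply = 210.31/120 = 1.75 A.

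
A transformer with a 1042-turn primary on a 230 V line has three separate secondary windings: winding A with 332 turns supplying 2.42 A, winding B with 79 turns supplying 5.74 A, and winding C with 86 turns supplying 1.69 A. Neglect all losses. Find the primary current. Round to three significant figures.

I_p ≈ 1.35 A

V_A = 230 × 332/1042 = 73.282 V; V_B = 230 × 79/1042 = 17.438 V; V_C = 230 × 86/1042 = 18.983 V.
P_out = V_A I_A + V_B I_B + V_C I_C = 73.282×2.42 + 17.438×5.74 + 18.983×1.69 = 177.34 + 100.09 + 32.081 = 309.52 W.
Ideal ⇒ P_in = P_out, so I_p = P_out/V_p = 309.52/230 = 1.35 A.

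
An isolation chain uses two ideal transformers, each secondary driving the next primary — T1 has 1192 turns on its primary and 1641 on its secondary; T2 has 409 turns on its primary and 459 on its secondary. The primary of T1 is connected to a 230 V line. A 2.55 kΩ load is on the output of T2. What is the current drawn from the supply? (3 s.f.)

Secondary of T1: V = 230.00 × 1641/1192 = 316.64 V.
Secondary of T2: V = 316.64 × 459/409 = 355.34 V.
I_load = 355.34/2550 = 0.13935 A, so P_out = 355.34 × 0.13935 = 49.518 W.
All ideal ⇒ P_in = P_out, so I_supply = 49.518/230 = 0.215 A.

I_supply ≈ 0.215 A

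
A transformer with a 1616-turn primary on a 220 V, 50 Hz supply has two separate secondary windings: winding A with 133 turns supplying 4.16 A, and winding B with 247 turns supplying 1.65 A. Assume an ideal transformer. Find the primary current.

I_p ≈ 0.595 A

V_A = 220 × 133/1616 = 18.106 V; V_B = 220 × 247/1616 = 33.626 V.
P_out = V_A I_A + V_B I_B = 18.106×4.16 + 33.626×1.65 = 75.323 + 55.483 = 130.81 W.
Ideal ⇒ P_in = P_out, so I_p = P_out/V_p = 130.81/220 = 0.595 A.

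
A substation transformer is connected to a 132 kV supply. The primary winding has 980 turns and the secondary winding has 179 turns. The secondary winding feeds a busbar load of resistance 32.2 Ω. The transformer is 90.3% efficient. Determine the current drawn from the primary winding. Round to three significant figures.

V_s = 132000 × 179/980 = 24110 V.
I_s = V_s/R = 24110/32.2 = 748.76 A.
P_out = V_s I_s = 24110 × 748.76 = 1.8053×10^7 W.
P_in = P_out/η = 1.8053×10^7/0.903 = 1.9992×10^7 W.
I_p = P_in/V_p = 1.9992×10^7/132000 = 151 A.

I_p ≈ 151 A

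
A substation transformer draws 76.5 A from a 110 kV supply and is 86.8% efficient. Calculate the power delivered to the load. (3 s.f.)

P_out ≈ 7.30×10^6 W

P_in = V_in I_in = 110000 × 76.5 = 8.4150×10^6 W.
P_out = η P_in = 0.868 × 8.4150×10^6 = 7.30×10^6 W.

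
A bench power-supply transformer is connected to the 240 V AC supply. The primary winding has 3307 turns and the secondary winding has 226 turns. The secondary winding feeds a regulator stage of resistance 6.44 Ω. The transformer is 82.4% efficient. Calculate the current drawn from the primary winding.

V_s = 240 × 226/3307 = 16.402 V.
I_s = V_s/R = 16.402/6.44 = 2.5468 A.
P_out = V_s I_s = 16.402 × 2.5468 = 41.772 W.
P_in = P_out/η = 41.772/0.824 = 50.694 W.
I_p = P_in/V_p = 50.694/240 = 0.211 A.

I_p ≈ 0.211 A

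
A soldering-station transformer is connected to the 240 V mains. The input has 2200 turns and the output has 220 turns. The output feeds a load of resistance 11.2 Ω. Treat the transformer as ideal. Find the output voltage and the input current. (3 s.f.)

V_out = V_in × N_out/N_in = 240 × 220/2200 = 24.000 V.
I_out = V_out/R = 24.000/11.2 = 2.1429 A.
I_in = I_out × N_out/N_in = 2.1429 × 220/2200 = 0.214 A.

V_out ≈ 24.0 V, I_in ≈ 0.214 A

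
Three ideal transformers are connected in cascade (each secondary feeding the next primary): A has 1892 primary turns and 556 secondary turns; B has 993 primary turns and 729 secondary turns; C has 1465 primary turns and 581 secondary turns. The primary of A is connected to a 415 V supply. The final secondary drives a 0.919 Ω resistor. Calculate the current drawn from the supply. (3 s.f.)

Secondary of A: V = 415.00 × 556/1892 = 121.96 V.
Secondary of B: V = 121.96 × 729/993 = 89.532 V.
Secondary of C: V = 89.532 × 581/1465 = 35.507 V.
I_load = 35.507/0.919 = 38.637 A, so P_out = 35.507 × 38.637 = 1371.9 W.
All ideal ⇒ P_in = P_out, so I_supply = 1371.9/415 = 3.31 A.

I_supply ≈ 3.31 A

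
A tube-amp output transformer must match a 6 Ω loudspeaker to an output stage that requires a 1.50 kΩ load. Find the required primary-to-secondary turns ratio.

N_p/N_s ≈ 15.8

Z_p/Z_s = (N_p/N_s)², so N_p/N_s = √(1500/6) = √250 = 15.8.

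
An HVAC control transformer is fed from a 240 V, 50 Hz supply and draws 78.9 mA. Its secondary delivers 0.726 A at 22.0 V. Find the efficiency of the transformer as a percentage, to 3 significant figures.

η ≈ 84.3%

P_in = 240 × 0.0789 = 18.9360 W.
P_out = 22.0 × 0.726 = 15.9720 W.
η = P_out/P_in = 15.9720/18.9360 = 0.843.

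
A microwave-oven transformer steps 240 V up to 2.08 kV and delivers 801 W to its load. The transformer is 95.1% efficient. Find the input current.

P_in = P_out/η = 801/0.951 = 842.27 W.
I_in = P_in/V_in = 842.27/240 = 3.51 A.

I_in ≈ 3.51 A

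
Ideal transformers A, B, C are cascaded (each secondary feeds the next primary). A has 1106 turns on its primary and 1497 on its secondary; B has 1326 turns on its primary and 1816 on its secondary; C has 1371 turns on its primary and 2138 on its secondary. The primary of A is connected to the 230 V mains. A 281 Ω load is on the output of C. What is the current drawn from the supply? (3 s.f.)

Secondary of A: V = 230.00 × 1497/1106 = 311.31 V.
Secondary of B: V = 311.31 × 1816/1326 = 426.35 V.
Secondary of C: V = 426.35 × 2138/1371 = 664.87 V.
I_load = 664.87/281 = 2.3661 A, so P_out = 664.87 × 2.3661 = 1573.1 W.
All ideal ⇒ P_in = P_out, so I_supply = 1573.1/230 = 6.84 A.

I_supply ≈ 6.84 A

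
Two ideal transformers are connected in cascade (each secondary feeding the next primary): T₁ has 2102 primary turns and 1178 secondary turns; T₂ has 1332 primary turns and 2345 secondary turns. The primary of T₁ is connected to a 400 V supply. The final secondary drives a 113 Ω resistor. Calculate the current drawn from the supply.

I_supply ≈ 3.45 A

After T₁: V = 400.00 × 1178/2102 = 224.17 V.
After T₂: V = 224.17 × 2345/1332 = 394.65 V.
I_load = 394.65/113 = 3.4925 A, so P_out = 394.65 × 3.4925 = 1378.3 W.
All ideal ⇒ P_in = P_out, so I_supply = 1378.3/400 = 3.45 A.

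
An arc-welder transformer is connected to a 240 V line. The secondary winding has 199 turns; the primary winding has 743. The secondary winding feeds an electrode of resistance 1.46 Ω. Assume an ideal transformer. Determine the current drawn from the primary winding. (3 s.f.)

V_s = V_p × N_s/N_p = 240 × 199/743 = 64.280 V.
I_s = V_s/R = 64.280/1.46 = 44.027 A.
For an ideal transformer I_p N_p = I_s N_s, so I_p = 44.027 × 199/743 = 11.8 A.

I_p ≈ 11.8 A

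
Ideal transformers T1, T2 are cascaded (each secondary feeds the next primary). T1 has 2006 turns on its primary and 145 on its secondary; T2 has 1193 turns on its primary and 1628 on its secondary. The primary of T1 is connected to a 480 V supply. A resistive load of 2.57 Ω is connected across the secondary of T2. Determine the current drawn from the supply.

After T1: V = 480.00 × 145/2006 = 34.696 V.
After T2: V = 34.696 × 1628/1193 = 47.347 V.
I_load = 47.347/2.57 = 18.423 A, so P_out = 47.347 × 18.423 = 872.27 W.
All ideal ⇒ P_in = P_out, so I_supply = 872.27/480 = 1.82 A.

I_supply ≈ 1.82 A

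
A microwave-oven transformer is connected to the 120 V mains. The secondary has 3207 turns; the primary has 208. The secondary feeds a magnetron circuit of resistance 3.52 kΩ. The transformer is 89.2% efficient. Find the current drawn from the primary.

I_p ≈ 9.09 A

V_s = 120 × 3207/208 = 1850.2 V.
I_s = V_s/R = 1850.2/3520 = 0.52562 A.
P_out = V_s I_s = 1850.2 × 0.52562 = 972.50 W.
P_in = P_out/η = 972.50/0.892 = 1090.3 W.
I_p = P_in/V_p = 1090.3/120 = 9.09 A.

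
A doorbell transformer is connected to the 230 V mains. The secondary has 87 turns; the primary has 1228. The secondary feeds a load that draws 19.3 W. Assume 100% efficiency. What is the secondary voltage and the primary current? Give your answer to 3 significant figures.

V_s = V_p × N_s/N_p = 230 × 87/1228 = 16.295 V.
I_s = P/V_s = 19.3/16.295 = 1.1844 A.
I_p = I_s × N_s/N_p = 1.1844 × 87/1228 = 0.0839 A.

V_s ≈ 16.3 V, I_p ≈ 0.0839 A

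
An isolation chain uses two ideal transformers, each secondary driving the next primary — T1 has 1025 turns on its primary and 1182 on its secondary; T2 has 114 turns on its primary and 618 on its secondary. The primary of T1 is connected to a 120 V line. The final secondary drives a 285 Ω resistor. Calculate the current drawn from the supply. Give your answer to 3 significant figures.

After T1: V = 120.00 × 1182/1025 = 138.38 V.
After T2: V = 138.38 × 618/114 = 750.17 V.
I_load = 750.17/285 = 2.6322 A, so P_out = 750.17 × 2.6322 = 1974.6 W.
All ideal ⇒ P_in = P_out, so I_supply = 1974.6/120 = 16.5 A.

I_supply ≈ 16.5 A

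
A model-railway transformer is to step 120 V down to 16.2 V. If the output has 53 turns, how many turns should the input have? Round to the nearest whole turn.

N_in = 393 turns

N_in/N_out = V_in/V_out, so N_in = 53 × 120/16.2 = 392.6 ≈ 393 turns.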